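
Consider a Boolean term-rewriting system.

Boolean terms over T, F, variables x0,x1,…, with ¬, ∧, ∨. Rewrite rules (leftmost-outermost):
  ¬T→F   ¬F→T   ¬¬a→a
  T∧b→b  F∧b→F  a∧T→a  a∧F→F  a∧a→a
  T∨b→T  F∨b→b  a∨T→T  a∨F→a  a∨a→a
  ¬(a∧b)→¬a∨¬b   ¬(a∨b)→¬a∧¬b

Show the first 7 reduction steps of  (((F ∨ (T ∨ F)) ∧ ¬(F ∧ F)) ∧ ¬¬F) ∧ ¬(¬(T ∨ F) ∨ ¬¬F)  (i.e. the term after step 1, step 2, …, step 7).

Answer: after 7 steps: ¬¬F ∧ ¬(¬(T ∨ F) ∨ ¬¬F)

Working:
  start: (((F ∨ (T ∨ F)) ∧ ¬(F ∧ F)) ∧ ¬¬F) ∧ ¬(¬(T ∨ F) ∨ ¬¬F)
  step 1: (((T ∨ F) ∧ ¬(F ∧ F)) ∧ ¬¬F) ∧ ¬(¬(T ∨ F) ∨ ¬¬F)
  step 2: ((T ∧ ¬(F ∧ F)) ∧ ¬¬F) ∧ ¬(¬(T ∨ F) ∨ ¬¬F)
  step 3: (¬(F ∧ F) ∧ ¬¬F) ∧ ¬(¬(T ∨ F) ∨ ¬¬F)
  step 4: ((¬F ∨ ¬F) ∧ ¬¬F) ∧ ¬(¬(T ∨ F) ∨ ¬¬F)
  step 5: (¬F ∧ ¬¬F) ∧ ¬(¬(T ∨ F) ∨ ¬¬F)
  step 6: (T ∧ ¬¬F) ∧ ¬(¬(T ∨ F) ∨ ¬¬F)
  step 7: ¬¬F ∧ ¬(¬(T ∨ F) ∨ ¬¬F)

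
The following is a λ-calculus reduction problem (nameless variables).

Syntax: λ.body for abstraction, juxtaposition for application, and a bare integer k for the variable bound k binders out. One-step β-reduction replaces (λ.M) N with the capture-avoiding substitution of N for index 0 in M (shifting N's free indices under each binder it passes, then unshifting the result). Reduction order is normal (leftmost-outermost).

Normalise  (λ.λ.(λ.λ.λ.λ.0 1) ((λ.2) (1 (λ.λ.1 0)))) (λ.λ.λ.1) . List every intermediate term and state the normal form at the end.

  start: (λ.λ.(λ.λ.λ.λ.0 1) ((λ.2) (1 (λ.λ.1 0)))) (λ.λ.λ.1)
  step 1: λ.(λ.λ.λ.λ.0 1) ((λ.λ.λ.λ.1) ((λ.λ.λ.1) (λ.λ.1 0)))
  step 2: λ.λ.λ.λ.0 1

Answer: normal form = λ.λ.λ.λ.0 1  (in 2 steps)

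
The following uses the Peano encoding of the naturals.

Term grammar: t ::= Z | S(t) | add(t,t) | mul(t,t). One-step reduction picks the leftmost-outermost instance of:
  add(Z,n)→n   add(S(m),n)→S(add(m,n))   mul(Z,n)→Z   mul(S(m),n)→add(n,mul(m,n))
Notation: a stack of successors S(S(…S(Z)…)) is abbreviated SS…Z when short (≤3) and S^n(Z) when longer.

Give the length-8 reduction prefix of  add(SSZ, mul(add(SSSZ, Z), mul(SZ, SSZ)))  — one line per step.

Answer: after 8 steps: S(S(S(add(add(SZ, mul(Z, SSZ)), mul(add(SSZ, Z), mul(SZ, SSZ))))))

Derivation:
  start: add(SSZ, mul(add(SSSZ, Z), mul(SZ, SSZ)))
  [1] S(add(SZ, mul(add(SSSZ, Z), mul(SZ, SSZ))))
  [2] S(S(add(Z, mul(add(SSSZ, Z), mul(SZ, SSZ)))))
  [3] S(S(mul(add(SSSZ, Z), mul(SZ, SSZ))))
  [4] S(S(mul(S(add(SSZ, Z)), mul(SZ, SSZ))))
  [5] S(S(add(mul(SZ, SSZ), mul(add(SSZ, Z), mul(SZ, SSZ)))))
  [6] S(S(add(add(SSZ, mul(Z, SSZ)), mul(add(SSZ, Z), mul(SZ, SSZ)))))
  [7] S(S(add(S(add(SZ, mul(Z, SSZ))), mul(add(SSZ, Z), mul(SZ, SSZ)))))
  [8] S(S(S(add(add(SZ, mul(Z, SSZ)), mul(add(SSZ, Z), mul(SZ, SSZ))))))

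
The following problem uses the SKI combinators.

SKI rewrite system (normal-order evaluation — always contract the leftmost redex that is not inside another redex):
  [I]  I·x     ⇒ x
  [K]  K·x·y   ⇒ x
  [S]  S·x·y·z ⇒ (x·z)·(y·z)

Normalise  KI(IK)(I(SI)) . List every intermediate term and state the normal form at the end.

Answer: normal form = SI  (in 3 steps)

Derivation:
  start: KI(IK)(I(SI))
  →1  I(I(SI))
  →2  I(SI)
  →3  SI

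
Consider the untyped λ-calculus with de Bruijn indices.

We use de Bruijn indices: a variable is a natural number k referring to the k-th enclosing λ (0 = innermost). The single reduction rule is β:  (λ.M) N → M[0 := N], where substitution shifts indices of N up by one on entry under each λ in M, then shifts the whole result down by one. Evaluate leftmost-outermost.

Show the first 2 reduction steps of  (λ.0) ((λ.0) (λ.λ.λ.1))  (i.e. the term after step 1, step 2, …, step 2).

  start: (λ.0) ((λ.0) (λ.λ.λ.1))
  [1] (λ.0) (λ.λ.λ.1)
  [2] λ.λ.λ.1

Answer: after 2 steps: λ.λ.λ.1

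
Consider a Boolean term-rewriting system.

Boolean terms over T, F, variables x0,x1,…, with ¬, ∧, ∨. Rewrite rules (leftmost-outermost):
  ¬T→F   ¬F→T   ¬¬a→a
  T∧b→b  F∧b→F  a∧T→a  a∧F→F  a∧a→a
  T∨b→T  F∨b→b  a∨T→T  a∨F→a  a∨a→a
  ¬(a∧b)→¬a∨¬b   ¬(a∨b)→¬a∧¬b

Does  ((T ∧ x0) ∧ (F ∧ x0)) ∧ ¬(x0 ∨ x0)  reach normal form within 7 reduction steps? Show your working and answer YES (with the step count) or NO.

  start: ((T ∧ x0) ∧ (F ∧ x0)) ∧ ¬(x0 ∨ x0)
  step 1: (x0 ∧ (F ∧ x0)) ∧ ¬(x0 ∨ x0)
  step 2: (x0 ∧ F) ∧ ¬(x0 ∨ x0)
  step 3: F ∧ ¬(x0 ∨ x0)
  step 4: F

Answer: YES — reaches normal form F in 4 ≤ 7 steps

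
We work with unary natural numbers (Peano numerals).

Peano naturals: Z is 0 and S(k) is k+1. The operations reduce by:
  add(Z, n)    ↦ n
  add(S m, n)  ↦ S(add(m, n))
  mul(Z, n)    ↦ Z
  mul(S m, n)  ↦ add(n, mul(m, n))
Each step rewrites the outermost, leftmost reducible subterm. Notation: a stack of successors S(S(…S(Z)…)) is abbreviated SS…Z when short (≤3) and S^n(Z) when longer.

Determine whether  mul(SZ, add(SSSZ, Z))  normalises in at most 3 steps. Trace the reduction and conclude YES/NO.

  start: mul(SZ, add(SSSZ, Z))
  step 1: add(add(SSSZ, Z), mul(Z, add(SSSZ, Z)))
  step 2: add(S(add(SSZ, Z)), mul(Z, add(SSSZ, Z)))
  step 3: S(add(add(SSZ, Z), mul(Z, add(SSSZ, Z))))

Answer: NO — after 3 steps the term is S(add(add(SSZ, Z), mul(Z, add(SSSZ, Z)))), not yet normal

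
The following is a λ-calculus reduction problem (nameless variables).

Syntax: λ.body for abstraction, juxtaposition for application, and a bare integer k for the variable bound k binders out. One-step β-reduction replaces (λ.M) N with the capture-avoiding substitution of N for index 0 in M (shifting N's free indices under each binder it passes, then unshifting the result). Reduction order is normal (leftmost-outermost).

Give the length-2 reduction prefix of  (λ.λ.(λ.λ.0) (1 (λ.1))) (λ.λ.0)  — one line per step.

  start: (λ.λ.(λ.λ.0) (1 (λ.1))) (λ.λ.0)
  [1] λ.(λ.λ.0) ((λ.λ.0) (λ.1))
  [2] λ.λ.0

Answer: after 2 steps: λ.λ.0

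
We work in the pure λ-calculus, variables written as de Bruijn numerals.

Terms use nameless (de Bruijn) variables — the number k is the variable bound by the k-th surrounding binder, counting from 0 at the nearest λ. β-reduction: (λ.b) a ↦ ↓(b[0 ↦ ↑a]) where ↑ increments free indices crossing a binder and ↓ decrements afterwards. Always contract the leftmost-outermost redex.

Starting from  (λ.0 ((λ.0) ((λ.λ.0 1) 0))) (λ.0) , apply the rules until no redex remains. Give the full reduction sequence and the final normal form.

Answer: normal form = λ.0 (λ.0)  (in 4 steps)

Derivation:
  start: (λ.0 ((λ.0) ((λ.λ.0 1) 0))) (λ.0)
  step 1: (λ.0) ((λ.0) ((λ.λ.0 1) (λ.0)))
  step 2: (λ.0) ((λ.λ.0 1) (λ.0))
  step 3: (λ.λ.0 1) (λ.0)
  step 4: λ.0 (λ.0)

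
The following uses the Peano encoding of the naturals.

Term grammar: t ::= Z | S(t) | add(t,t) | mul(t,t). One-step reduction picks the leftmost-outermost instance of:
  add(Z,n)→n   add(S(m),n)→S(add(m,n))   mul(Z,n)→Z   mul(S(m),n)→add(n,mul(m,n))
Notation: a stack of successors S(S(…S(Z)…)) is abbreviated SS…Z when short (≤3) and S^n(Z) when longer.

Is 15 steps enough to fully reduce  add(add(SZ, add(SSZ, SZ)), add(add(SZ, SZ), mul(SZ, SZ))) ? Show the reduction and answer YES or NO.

  start: add(add(SZ, add(SSZ, SZ)), add(add(SZ, SZ), mul(SZ, SZ)))
  →1  add(S(add(Z, add(SSZ, SZ))), add(add(SZ, SZ), mul(SZ, SZ)))
  →2  S(add(add(Z, add(SSZ, SZ)), add(add(SZ, SZ), mul(SZ, SZ))))
  →3  S(add(add(SSZ, SZ), add(add(SZ, SZ), mul(SZ, SZ))))
  →4  S(add(S(add(SZ, SZ)), add(add(SZ, SZ), mul(SZ, SZ))))
  →5  S(S(add(add(SZ, SZ), add(add(SZ, SZ), mul(SZ, SZ)))))
  →6  S(S(add(S(add(Z, SZ)), add(add(SZ, SZ), mul(SZ, SZ)))))
  →7  S(S(S(add(add(Z, SZ), add(add(SZ, SZ), mul(SZ, SZ))))))
  →8  S(S(S(add(SZ, add(add(SZ, SZ), mul(SZ, SZ))))))
  →9  S(S(S(S(add(Z, add(add(SZ, SZ), mul(SZ, SZ)))))))
  →10  S(S(S(S(add(add(SZ, SZ), mul(SZ, SZ))))))
  →11  S(S(S(S(add(S(add(Z, SZ)), mul(SZ, SZ))))))
  →12  S(S(S(S(S(add(add(Z, SZ), mul(SZ, SZ)))))))
  →13  S(S(S(S(S(add(SZ, mul(SZ, SZ)))))))
  →14  S(S(S(S(S(S(add(Z, mul(SZ, SZ))))))))
  →15  S(S(S(S(S(S(mul(SZ, SZ)))))))

Answer: NO — after 15 steps the term is S(S(S(S(S(S(mul(SZ, SZ))))))), not yet normal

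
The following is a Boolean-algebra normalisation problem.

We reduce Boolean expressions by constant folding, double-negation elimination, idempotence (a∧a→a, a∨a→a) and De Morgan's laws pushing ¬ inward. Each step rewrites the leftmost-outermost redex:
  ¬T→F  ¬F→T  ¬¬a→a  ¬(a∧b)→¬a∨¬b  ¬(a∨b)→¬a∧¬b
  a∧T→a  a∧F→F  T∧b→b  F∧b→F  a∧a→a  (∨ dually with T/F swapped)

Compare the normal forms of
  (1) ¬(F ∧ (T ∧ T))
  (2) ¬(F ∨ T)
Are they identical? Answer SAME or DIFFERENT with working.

Answer: DIFFERENT — A ⇓ T, B ⇓ F

Working:
Term A:
  start: ¬(F ∧ (T ∧ T))
  step 1: ¬F ∨ ¬(T ∧ T)
  step 2: T ∨ ¬(T ∧ T)
  step 3: T

Term B:
  start: ¬(F ∨ T)
  step 1: ¬F ∧ ¬T
  step 2: T ∧ ¬T
  step 3: ¬T
  step 4: F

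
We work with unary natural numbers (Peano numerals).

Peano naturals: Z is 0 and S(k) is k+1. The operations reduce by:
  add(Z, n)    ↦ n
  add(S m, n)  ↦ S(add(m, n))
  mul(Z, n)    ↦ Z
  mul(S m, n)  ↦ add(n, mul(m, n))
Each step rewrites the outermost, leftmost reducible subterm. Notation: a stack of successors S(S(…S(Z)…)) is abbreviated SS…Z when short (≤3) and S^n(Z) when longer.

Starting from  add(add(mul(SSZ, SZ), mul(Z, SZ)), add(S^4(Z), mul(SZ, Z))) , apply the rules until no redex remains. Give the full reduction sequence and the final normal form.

  start: add(add(mul(SSZ, SZ), mul(Z, SZ)), add(S^4(Z), mul(SZ, Z)))
  [1] add(add(add(SZ, mul(SZ, SZ)), mul(Z, SZ)), add(S^4(Z), mul(SZ, Z)))
  [2] add(add(S(add(Z, mul(SZ, SZ))), mul(Z, SZ)), add(S^4(Z), mul(SZ, Z)))
  [3] add(S(add(add(Z, mul(SZ, SZ)), mul(Z, SZ))), add(S^4(Z), mul(SZ, Z)))
  [4] S(add(add(add(Z, mul(SZ, SZ)), mul(Z, SZ)), add(S^4(Z), mul(SZ, Z))))
  [5] S(add(add(mul(SZ, SZ), mul(Z, SZ)), add(S^4(Z), mul(SZ, Z))))
  [6] S(add(add(add(SZ, mul(Z, SZ)), mul(Z, SZ)), add(S^4(Z), mul(SZ, Z))))
  [7] S(add(add(S(add(Z, mul(Z, SZ))), mul(Z, SZ)), add(S^4(Z), mul(SZ, Z))))
  [8] S(add(S(add(add(Z, mul(Z, SZ)), mul(Z, SZ))), add(S^4(Z), mul(SZ, Z))))
  [9] S(S(add(add(add(Z, mul(Z, SZ)), mul(Z, SZ)), add(S^4(Z), mul(SZ, Z)))))
  [10] S(S(add(add(mul(Z, SZ), mul(Z, SZ)), add(S^4(Z), mul(SZ, Z)))))
  [11] S(S(add(add(Z, mul(Z, SZ)), add(S^4(Z), mul(SZ, Z)))))
  [12] S(S(add(mul(Z, SZ), add(S^4(Z), mul(SZ, Z)))))
  [13] S(S(add(Z, add(S^4(Z), mul(SZ, Z)))))
  [14] S(S(add(S^4(Z), mul(SZ, Z))))
  [15] S(S(S(add(SSSZ, mul(SZ, Z)))))
  [16] S(S(S(S(add(SSZ, mul(SZ, Z))))))
  [17] S(S(S(S(S(add(SZ, mul(SZ, Z)))))))
  [18] S(S(S(S(S(S(add(Z, mul(SZ, Z))))))))
  [19] S(S(S(S(S(S(mul(SZ, Z)))))))
  [20] S(S(S(S(S(S(add(Z, mul(Z, Z))))))))
  [21] S(S(S(S(S(S(mul(Z, Z)))))))
  [22] S^6(Z)

Answer: normal form = S^6(Z)  (in 22 steps)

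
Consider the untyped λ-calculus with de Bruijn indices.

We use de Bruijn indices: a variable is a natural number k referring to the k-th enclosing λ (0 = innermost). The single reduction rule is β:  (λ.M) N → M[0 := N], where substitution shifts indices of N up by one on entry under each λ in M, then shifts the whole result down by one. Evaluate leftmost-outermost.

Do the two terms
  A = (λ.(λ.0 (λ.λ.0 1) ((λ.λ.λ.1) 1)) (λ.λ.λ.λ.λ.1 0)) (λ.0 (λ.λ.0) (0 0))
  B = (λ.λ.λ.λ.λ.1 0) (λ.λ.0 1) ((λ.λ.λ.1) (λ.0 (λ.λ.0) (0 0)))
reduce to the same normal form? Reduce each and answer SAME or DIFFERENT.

Term A:
  start: (λ.(λ.0 (λ.λ.0 1) ((λ.λ.λ.1) 1)) (λ.λ.λ.λ.λ.1 0)) (λ.0 (λ.λ.0) (0 0))
  →1  (λ.0 (λ.λ.0 1) ((λ.λ.λ.1) (λ.0 (λ.λ.0) (0 0)))) (λ.λ.λ.λ.λ.1 0)
  →2  (λ.λ.λ.λ.λ.1 0) (λ.λ.0 1) ((λ.λ.λ.1) (λ.0 (λ.λ.0) (0 0)))
  →3  (λ.λ.λ.λ.1 0) ((λ.λ.λ.1) (λ.0 (λ.λ.0) (0 0)))
  →4  λ.λ.λ.1 0

Term B:
  start: (λ.λ.λ.λ.λ.1 0) (λ.λ.0 1) ((λ.λ.λ.1) (λ.0 (λ.λ.0) (0 0)))
  →1  (λ.λ.λ.λ.1 0) ((λ.λ.λ.1) (λ.0 (λ.λ.0) (0 0)))
  →2  λ.λ.λ.1 0

Answer: SAME — A ⇓ λ.λ.λ.1 0, B ⇓ λ.λ.λ.1 0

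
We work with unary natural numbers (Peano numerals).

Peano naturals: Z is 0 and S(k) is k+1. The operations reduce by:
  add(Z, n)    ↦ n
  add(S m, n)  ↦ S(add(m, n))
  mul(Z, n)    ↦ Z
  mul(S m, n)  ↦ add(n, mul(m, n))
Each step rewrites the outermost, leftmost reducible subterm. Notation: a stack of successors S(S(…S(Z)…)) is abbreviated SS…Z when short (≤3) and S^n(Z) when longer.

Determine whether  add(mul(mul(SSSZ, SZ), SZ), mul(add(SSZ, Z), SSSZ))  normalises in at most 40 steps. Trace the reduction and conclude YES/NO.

Answer: YES — reaches normal form S^9(Z) in 38 ≤ 40 steps

Reduction:
  start: add(mul(mul(SSSZ, SZ), SZ), mul(add(SSZ, Z), SSSZ))
  step 1: add(mul(add(SZ, mul(SSZ, SZ)), SZ), mul(add(SSZ, Z), SSSZ))
  step 2: add(mul(S(add(Z, mul(SSZ, SZ))), SZ), mul(add(SSZ, Z), SSSZ))
  step 3: add(add(SZ, mul(add(Z, mul(SSZ, SZ)), SZ)), mul(add(SSZ, Z), SSSZ))
  step 4: add(S(add(Z, mul(add(Z, mul(SSZ, SZ)), SZ))), mul(add(SSZ, Z), SSSZ))
  step 5: S(add(add(Z, mul(add(Z, mul(SSZ, SZ)), SZ)), mul(add(SSZ, Z), SSSZ)))
  step 6: S(add(mul(add(Z, mul(SSZ, SZ)), SZ), mul(add(SSZ, Z), SSSZ)))
  step 7: S(add(mul(mul(SSZ, SZ), SZ), mul(add(SSZ, Z), SSSZ)))
  step 8: S(add(mul(add(SZ, mul(SZ, SZ)), SZ), mul(add(SSZ, Z), SSSZ)))
  step 9: S(add(mul(S(add(Z, mul(SZ, SZ))), SZ), mul(add(SSZ, Z), SSSZ)))
  step 10: S(add(add(SZ, mul(add(Z, mul(SZ, SZ)), SZ)), mul(add(SSZ, Z), SSSZ)))
  step 11: S(add(S(add(Z, mul(add(Z, mul(SZ, SZ)), SZ))), mul(add(SSZ, Z), SSSZ)))
  step 12: S(S(add(add(Z, mul(add(Z, mul(SZ, SZ)), SZ)), mul(add(SSZ, Z), SSSZ))))
  step 13: S(S(add(mul(add(Z, mul(SZ, SZ)), SZ), mul(add(SSZ, Z), SSSZ))))
  step 14: S(S(add(mul(mul(SZ, SZ), SZ), mul(add(SSZ, Z), SSSZ))))
  step 15: S(S(add(mul(add(SZ, mul(Z, SZ)), SZ), mul(add(SSZ, Z), SSSZ))))
  step 16: S(S(add(mul(S(add(Z, mul(Z, SZ))), SZ), mul(add(SSZ, Z), SSSZ))))
  step 17: S(S(add(add(SZ, mul(add(Z, mul(Z, SZ)), SZ)), mul(add(SSZ, Z), SSSZ))))
  step 18: S(S(add(S(add(Z, mul(add(Z, mul(Z, SZ)), SZ))), mul(add(SSZ, Z), SSSZ))))
  step 19: S(S(S(add(add(Z, mul(add(Z, mul(Z, SZ)), SZ)), mul(add(SSZ, Z), SSSZ)))))
  step 20: S(S(S(add(mul(add(Z, mul(Z, SZ)), SZ), mul(add(SSZ, Z), SSSZ)))))
  step 21: S(S(S(add(mul(mul(Z, SZ), SZ), mul(add(SSZ, Z), SSSZ)))))
  step 22: S(S(S(add(mul(Z, SZ), mul(add(SSZ, Z), SSSZ)))))
  step 23: S(S(S(add(Z, mul(add(SSZ, Z), SSSZ)))))
  step 24: S(S(S(mul(add(SSZ, Z), SSSZ))))
  step 25: S(S(S(mul(S(add(SZ, Z)), SSSZ))))
  step 26: S(S(S(add(SSSZ, mul(add(SZ, Z), SSSZ)))))
  step 27: S(S(S(S(add(SSZ, mul(add(SZ, Z), SSSZ))))))
  step 28: S(S(S(S(S(add(SZ, mul(add(SZ, Z), SSSZ)))))))
  step 29: S(S(S(S(S(S(add(Z, mul(add(SZ, Z), SSSZ))))))))
  step 30: S(S(S(S(S(S(mul(add(SZ, Z), SSSZ)))))))
  step 31: S(S(S(S(S(S(mul(S(add(Z, Z)), SSSZ)))))))
  step 32: S(S(S(S(S(S(add(SSSZ, mul(add(Z, Z), SSSZ))))))))
  step 33: S(S(S(S(S(S(S(add(SSZ, mul(add(Z, Z), SSSZ)))))))))
  step 34: S(S(S(S(S(S(S(S(add(SZ, mul(add(Z, Z), SSSZ))))))))))
  step 35: S(S(S(S(S(S(S(S(S(add(Z, mul(add(Z, Z), SSSZ)))))))))))
  step 36: S(S(S(S(S(S(S(S(S(mul(add(Z, Z), SSSZ))))))))))
  step 37: S(S(S(S(S(S(S(S(S(mul(Z, SSSZ))))))))))
  step 38: S^9(Z)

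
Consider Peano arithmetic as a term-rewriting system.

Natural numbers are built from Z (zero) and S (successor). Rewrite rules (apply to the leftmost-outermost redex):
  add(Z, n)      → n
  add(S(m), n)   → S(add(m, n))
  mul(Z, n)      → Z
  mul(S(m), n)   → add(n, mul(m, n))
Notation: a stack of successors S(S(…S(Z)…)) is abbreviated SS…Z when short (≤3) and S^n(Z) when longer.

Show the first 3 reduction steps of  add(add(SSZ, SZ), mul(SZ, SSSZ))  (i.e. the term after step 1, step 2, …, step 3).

Answer: after 3 steps: S(add(S(add(Z, SZ)), mul(SZ, SSSZ)))

Derivation:
  start: add(add(SSZ, SZ), mul(SZ, SSSZ))
  step 1: add(S(add(SZ, SZ)), mul(SZ, SSSZ))
  step 2: S(add(add(SZ, SZ), mul(SZ, SSSZ)))
  step 3: S(add(S(add(Z, SZ)), mul(SZ, SSSZ)))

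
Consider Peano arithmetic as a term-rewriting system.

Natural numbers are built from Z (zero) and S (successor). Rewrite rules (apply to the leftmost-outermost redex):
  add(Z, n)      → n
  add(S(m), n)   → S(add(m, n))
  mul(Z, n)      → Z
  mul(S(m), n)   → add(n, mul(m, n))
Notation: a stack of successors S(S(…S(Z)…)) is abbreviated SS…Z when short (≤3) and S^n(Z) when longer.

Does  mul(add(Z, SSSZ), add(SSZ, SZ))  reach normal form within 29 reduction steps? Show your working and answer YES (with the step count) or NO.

Answer: YES — reaches normal form S^9(Z) in 26 ≤ 29 steps

Working:
  start: mul(add(Z, SSSZ), add(SSZ, SZ))
  step 1: mul(SSSZ, add(SSZ, SZ))
  step 2: add(add(SSZ, SZ), mul(SSZ, add(SSZ, SZ)))
  step 3: add(S(add(SZ, SZ)), mul(SSZ, add(SSZ, SZ)))
  step 4: S(add(add(SZ, SZ), mul(SSZ, add(SSZ, SZ))))
  step 5: S(add(S(add(Z, SZ)), mul(SSZ, add(SSZ, SZ))))
  step 6: S(S(add(add(Z, SZ), mul(SSZ, add(SSZ, SZ)))))
  step 7: S(S(add(SZ, mul(SSZ, add(SSZ, SZ)))))
  step 8: S(S(S(add(Z, mul(SSZ, add(SSZ, SZ))))))
  step 9: S(S(S(mul(SSZ, add(SSZ, SZ)))))
  step 10: S(S(S(add(add(SSZ, SZ), mul(SZ, add(SSZ, SZ))))))
  step 11: S(S(S(add(S(add(SZ, SZ)), mul(SZ, add(SSZ, SZ))))))
  step 12: S(S(S(S(add(add(SZ, SZ), mul(SZ, add(SSZ, SZ)))))))
  step 13: S(S(S(S(add(S(add(Z, SZ)), mul(SZ, add(SSZ, SZ)))))))
  step 14: S(S(S(S(S(add(add(Z, SZ), mul(SZ, add(SSZ, SZ))))))))
  step 15: S(S(S(S(S(add(SZ, mul(SZ, add(SSZ, SZ))))))))
  step 16: S(S(S(S(S(S(add(Z, mul(SZ, add(SSZ, SZ)))))))))
  step 17: S(S(S(S(S(S(mul(SZ, add(SSZ, SZ))))))))
  step 18: S(S(S(S(S(S(add(add(SSZ, SZ), mul(Z, add(SSZ, SZ)))))))))
  step 19: S(S(S(S(S(S(add(S(add(SZ, SZ)), mul(Z, add(SSZ, SZ)))))))))
  step 20: S(S(S(S(S(S(S(add(add(SZ, SZ), mul(Z, add(SSZ, SZ))))))))))
  step 21: S(S(S(S(S(S(S(add(S(add(Z, SZ)), mul(Z, add(SSZ, SZ))))))))))
  step 22: S(S(S(S(S(S(S(S(add(add(Z, SZ), mul(Z, add(SSZ, SZ)))))))))))
  step 23: S(S(S(S(S(S(S(S(add(SZ, mul(Z, add(SSZ, SZ)))))))))))
  step 24: S(S(S(S(S(S(S(S(S(add(Z, mul(Z, add(SSZ, SZ))))))))))))
  step 25: S(S(S(S(S(S(S(S(S(mul(Z, add(SSZ, SZ)))))))))))
  step 26: S^9(Z)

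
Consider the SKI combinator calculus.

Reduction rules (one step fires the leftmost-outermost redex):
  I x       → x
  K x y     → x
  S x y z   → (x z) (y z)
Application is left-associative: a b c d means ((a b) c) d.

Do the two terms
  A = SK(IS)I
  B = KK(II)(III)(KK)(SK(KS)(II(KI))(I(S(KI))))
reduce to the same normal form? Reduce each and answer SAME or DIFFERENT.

Term A:
  start: SK(IS)I
  [1] KI(ISI)
  [2] I

Term B:
  start: KK(II)(III)(KK)(SK(KS)(II(KI))(I(S(KI))))
  [1] K(III)(KK)(SK(KS)(II(KI))(I(S(KI))))
  [2] III(SK(KS)(II(KI))(I(S(KI))))
  [3] II(SK(KS)(II(KI))(I(S(KI))))
  [4] I(SK(KS)(II(KI))(I(S(KI))))
  [5] SK(KS)(II(KI))(I(S(KI)))
  [6] K(II(KI))(KS(II(KI)))(I(S(KI)))
  [7] II(KI)(I(S(KI)))
  [8] I(KI)(I(S(KI)))
  [9] KI(I(S(KI)))
  [10] I

Answer: SAME — A ⇓ I, B ⇓ I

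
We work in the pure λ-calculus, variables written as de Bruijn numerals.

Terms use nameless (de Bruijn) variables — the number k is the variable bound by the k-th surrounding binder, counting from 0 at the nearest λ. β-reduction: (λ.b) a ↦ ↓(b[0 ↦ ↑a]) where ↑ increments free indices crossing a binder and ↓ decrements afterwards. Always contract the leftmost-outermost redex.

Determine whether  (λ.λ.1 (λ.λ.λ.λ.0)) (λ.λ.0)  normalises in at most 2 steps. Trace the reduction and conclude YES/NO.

  start: (λ.λ.1 (λ.λ.λ.λ.0)) (λ.λ.0)
  →1  λ.(λ.λ.0) (λ.λ.λ.λ.0)
  →2  λ.λ.0

Answer: YES — reaches normal form λ.λ.0 in 2 ≤ 2 steps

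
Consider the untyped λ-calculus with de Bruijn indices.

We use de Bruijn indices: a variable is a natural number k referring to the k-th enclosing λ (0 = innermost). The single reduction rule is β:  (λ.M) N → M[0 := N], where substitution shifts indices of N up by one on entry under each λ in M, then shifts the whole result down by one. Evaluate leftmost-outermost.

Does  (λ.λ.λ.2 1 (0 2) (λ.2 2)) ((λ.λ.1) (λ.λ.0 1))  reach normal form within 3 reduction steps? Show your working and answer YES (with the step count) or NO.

  start: (λ.λ.λ.2 1 (0 2) (λ.2 2)) ((λ.λ.1) (λ.λ.0 1))
  step 1: λ.λ.(λ.λ.1) (λ.λ.0 1) 1 (0 ((λ.λ.1) (λ.λ.0 1))) (λ.2 2)
  step 2: λ.λ.(λ.λ.λ.0 1) 1 (0 ((λ.λ.1) (λ.λ.0 1))) (λ.2 2)
  step 3: λ.λ.(λ.λ.0 1) (0 ((λ.λ.1) (λ.λ.0 1))) (λ.2 2)

Answer: NO — after 3 steps the term is λ.λ.(λ.λ.0 1) (0 ((λ.λ.1) (λ.λ.0 1))) (λ.2 2), not yet normal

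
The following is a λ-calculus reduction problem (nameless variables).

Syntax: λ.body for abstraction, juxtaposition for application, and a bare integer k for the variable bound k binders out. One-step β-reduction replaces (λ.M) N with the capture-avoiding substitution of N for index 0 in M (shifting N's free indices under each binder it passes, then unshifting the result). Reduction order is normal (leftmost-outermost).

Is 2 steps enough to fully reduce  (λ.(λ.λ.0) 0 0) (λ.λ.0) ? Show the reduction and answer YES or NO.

Answer: NO — after 2 steps the term is (λ.0) (λ.λ.0), not yet normal

Reduction:
  start: (λ.(λ.λ.0) 0 0) (λ.λ.0)
  →1  (λ.λ.0) (λ.λ.0) (λ.λ.0)
  →2  (λ.0) (λ.λ.0)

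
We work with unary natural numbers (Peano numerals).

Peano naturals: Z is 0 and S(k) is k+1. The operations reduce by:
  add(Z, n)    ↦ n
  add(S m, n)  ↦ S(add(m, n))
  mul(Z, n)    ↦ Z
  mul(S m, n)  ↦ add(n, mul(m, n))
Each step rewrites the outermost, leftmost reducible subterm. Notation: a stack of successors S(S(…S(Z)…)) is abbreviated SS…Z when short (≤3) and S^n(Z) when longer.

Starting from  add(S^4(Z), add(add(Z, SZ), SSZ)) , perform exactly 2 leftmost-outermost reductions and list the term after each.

Answer: after 2 steps: S(S(add(SSZ, add(add(Z, SZ), SSZ))))

Derivation:
  start: add(S^4(Z), add(add(Z, SZ), SSZ))
  step 1: S(add(SSSZ, add(add(Z, SZ), SSZ)))
  step 2: S(S(add(SSZ, add(add(Z, SZ), SSZ))))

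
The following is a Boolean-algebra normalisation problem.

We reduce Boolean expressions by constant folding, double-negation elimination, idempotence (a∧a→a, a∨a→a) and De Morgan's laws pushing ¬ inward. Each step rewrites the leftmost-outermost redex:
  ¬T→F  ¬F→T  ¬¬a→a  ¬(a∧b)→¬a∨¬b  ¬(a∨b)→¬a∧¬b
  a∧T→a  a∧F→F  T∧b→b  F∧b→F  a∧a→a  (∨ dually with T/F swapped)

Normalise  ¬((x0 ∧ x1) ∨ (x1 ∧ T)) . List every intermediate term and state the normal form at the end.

Answer: normal form = (¬x0 ∨ ¬x1) ∧ ¬x1  (in 5 steps)

Reduction:
  start: ¬((x0 ∧ x1) ∨ (x1 ∧ T))
  step 1: ¬(x0 ∧ x1) ∧ ¬(x1 ∧ T)
  step 2: (¬x0 ∨ ¬x1) ∧ ¬(x1 ∧ T)
  step 3: (¬x0 ∨ ¬x1) ∧ (¬x1 ∨ ¬T)
  step 4: (¬x0 ∨ ¬x1) ∧ (¬x1 ∨ F)
  step 5: (¬x0 ∨ ¬x1) ∧ ¬x1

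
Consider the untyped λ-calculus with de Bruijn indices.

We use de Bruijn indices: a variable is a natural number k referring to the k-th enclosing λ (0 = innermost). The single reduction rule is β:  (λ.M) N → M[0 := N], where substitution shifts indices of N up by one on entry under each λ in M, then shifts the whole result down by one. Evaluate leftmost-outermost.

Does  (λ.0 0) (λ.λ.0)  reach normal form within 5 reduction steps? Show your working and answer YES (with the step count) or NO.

Answer: YES — reaches normal form λ.0 in 2 ≤ 5 steps

Derivation:
  start: (λ.0 0) (λ.λ.0)
  step 1: (λ.λ.0) (λ.λ.0)
  step 2: λ.0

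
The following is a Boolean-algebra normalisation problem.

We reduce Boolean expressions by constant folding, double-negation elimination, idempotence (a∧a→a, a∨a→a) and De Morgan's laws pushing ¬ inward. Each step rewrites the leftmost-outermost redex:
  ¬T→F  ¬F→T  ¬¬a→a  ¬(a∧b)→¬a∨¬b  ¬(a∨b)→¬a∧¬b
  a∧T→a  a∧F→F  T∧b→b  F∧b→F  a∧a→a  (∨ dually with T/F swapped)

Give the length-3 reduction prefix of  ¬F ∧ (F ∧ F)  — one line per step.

  start: ¬F ∧ (F ∧ F)
  →1  T ∧ (F ∧ F)
  →2  F ∧ F
  →3  F

Answer: after 3 steps: F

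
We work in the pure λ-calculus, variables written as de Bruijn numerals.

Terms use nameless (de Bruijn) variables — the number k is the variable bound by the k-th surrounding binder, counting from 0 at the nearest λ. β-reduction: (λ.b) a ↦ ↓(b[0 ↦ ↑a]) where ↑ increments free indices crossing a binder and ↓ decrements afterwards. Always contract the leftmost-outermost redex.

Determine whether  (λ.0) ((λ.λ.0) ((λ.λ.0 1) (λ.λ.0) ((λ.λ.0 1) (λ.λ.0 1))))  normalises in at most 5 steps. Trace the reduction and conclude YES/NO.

Answer: YES — reaches normal form λ.0 in 2 ≤ 5 steps

Working:
  start: (λ.0) ((λ.λ.0) ((λ.λ.0 1) (λ.λ.0) ((λ.λ.0 1) (λ.λ.0 1))))
  [1] (λ.λ.0) ((λ.λ.0 1) (λ.λ.0) ((λ.λ.0 1) (λ.λ.0 1)))
  [2] λ.0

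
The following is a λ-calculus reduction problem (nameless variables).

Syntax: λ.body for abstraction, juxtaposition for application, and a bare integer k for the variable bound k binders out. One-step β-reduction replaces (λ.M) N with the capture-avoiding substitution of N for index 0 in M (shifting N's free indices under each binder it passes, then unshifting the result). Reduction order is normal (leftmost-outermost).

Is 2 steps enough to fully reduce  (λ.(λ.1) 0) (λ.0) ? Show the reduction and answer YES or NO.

Answer: YES — reaches normal form λ.0 in 2 ≤ 2 steps

Working:
  start: (λ.(λ.1) 0) (λ.0)
  →1  (λ.λ.0) (λ.0)
  →2  λ.0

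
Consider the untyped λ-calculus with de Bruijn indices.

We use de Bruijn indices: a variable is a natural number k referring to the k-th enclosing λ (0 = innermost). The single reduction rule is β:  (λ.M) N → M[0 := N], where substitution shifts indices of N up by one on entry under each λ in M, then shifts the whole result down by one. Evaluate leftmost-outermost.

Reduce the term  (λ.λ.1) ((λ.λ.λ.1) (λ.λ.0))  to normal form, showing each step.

  start: (λ.λ.1) ((λ.λ.λ.1) (λ.λ.0))
  step 1: λ.(λ.λ.λ.1) (λ.λ.0)
  step 2: λ.λ.λ.1

Answer: normal form = λ.λ.λ.1  (in 2 steps)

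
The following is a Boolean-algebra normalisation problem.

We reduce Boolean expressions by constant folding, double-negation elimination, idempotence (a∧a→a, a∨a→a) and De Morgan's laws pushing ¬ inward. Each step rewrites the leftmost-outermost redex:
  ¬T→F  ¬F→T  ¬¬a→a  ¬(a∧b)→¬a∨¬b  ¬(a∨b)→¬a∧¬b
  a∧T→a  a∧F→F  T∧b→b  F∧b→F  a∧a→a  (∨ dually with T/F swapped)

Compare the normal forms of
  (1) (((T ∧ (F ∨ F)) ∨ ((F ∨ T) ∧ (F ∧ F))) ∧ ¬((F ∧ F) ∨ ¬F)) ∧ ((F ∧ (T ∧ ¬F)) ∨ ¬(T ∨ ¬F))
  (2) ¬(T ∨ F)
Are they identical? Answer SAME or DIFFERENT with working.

Answer: SAME — A ⇓ F, B ⇓ F

Reduction:
Term A:
  start: (((T ∧ (F ∨ F)) ∨ ((F ∨ T) ∧ (F ∧ F))) ∧ ¬((F ∧ F) ∨ ¬F)) ∧ ((F ∧ (T ∧ ¬F)) ∨ ¬(T ∨ ¬F))
  step 1: (((F ∨ F) ∨ ((F ∨ T) ∧ (F ∧ F))) ∧ ¬((F ∧ F) ∨ ¬F)) ∧ ((F ∧ (T ∧ ¬F)) ∨ ¬(T ∨ ¬F))
  step 2: ((F ∨ ((F ∨ T) ∧ (F ∧ F))) ∧ ¬((F ∧ F) ∨ ¬F)) ∧ ((F ∧ (T ∧ ¬F)) ∨ ¬(T ∨ ¬F))
  step 3: (((F ∨ T) ∧ (F ∧ F)) ∧ ¬((F ∧ F) ∨ ¬F)) ∧ ((F ∧ (T ∧ ¬F)) ∨ ¬(T ∨ ¬F))
  step 4: ((T ∧ (F ∧ F)) ∧ ¬((F ∧ F) ∨ ¬F)) ∧ ((F ∧ (T ∧ ¬F)) ∨ ¬(T ∨ ¬F))
  step 5: ((F ∧ F) ∧ ¬((F ∧ F) ∨ ¬F)) ∧ ((F ∧ (T ∧ ¬F)) ∨ ¬(T ∨ ¬F))
  step 6: (F ∧ ¬((F ∧ F) ∨ ¬F)) ∧ ((F ∧ (T ∧ ¬F)) ∨ ¬(T ∨ ¬F))
  step 7: F ∧ ((F ∧ (T ∧ ¬F)) ∨ ¬(T ∨ ¬F))
  step 8: F

Term B:
  start: ¬(T ∨ F)
  step 1: ¬T ∧ ¬F
  step 2: F ∧ ¬F
  step 3: F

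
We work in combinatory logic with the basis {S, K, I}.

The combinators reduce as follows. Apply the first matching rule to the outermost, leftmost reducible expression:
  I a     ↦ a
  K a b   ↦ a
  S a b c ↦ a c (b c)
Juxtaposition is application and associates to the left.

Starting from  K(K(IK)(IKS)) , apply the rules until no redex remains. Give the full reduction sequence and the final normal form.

Answer: normal form = KK  (in 2 steps)

Reduction:
  start: K(K(IK)(IKS))
  [1] K(IK)
  [2] KK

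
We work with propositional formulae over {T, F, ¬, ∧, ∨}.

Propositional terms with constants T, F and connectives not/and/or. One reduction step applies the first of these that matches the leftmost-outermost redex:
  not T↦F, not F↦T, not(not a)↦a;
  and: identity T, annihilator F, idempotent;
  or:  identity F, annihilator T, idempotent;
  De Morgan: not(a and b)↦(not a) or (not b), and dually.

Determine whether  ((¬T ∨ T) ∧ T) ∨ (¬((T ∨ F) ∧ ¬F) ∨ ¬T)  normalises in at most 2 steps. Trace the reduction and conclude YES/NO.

Answer: NO — after 2 steps the term is T ∨ (¬((T ∨ F) ∧ ¬F) ∨ ¬T), not yet normal

Derivation:
  start: ((¬T ∨ T) ∧ T) ∨ (¬((T ∨ F) ∧ ¬F) ∨ ¬T)
  →1  (¬T ∨ T) ∨ (¬((T ∨ F) ∧ ¬F) ∨ ¬T)
  →2  T ∨ (¬((T ∨ F) ∧ ¬F) ∨ ¬T)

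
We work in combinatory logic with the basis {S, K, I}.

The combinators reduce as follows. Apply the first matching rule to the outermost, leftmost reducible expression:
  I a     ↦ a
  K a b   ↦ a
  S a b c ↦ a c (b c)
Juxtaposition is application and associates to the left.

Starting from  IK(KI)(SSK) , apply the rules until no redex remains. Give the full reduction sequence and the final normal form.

  start: IK(KI)(SSK)
  step 1: K(KI)(SSK)
  step 2: KI

Answer: normal form = KI  (in 2 steps)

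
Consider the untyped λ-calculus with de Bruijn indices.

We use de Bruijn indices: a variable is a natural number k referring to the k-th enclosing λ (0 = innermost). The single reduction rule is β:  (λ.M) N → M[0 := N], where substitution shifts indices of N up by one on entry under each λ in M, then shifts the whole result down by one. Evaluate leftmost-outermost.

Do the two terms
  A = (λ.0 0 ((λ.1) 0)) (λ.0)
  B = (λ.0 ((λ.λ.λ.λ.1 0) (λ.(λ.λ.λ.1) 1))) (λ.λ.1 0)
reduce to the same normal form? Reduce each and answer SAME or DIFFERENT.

Term A:
  start: (λ.0 0 ((λ.1) 0)) (λ.0)
  →1  (λ.0) (λ.0) ((λ.λ.0) (λ.0))
  →2  (λ.0) ((λ.λ.0) (λ.0))
  →3  (λ.λ.0) (λ.0)
  →4  λ.0

Term B:
  start: (λ.0 ((λ.λ.λ.λ.1 0) (λ.(λ.λ.λ.1) 1))) (λ.λ.1 0)
  →1  (λ.λ.1 0) ((λ.λ.λ.λ.1 0) (λ.(λ.λ.λ.1) (λ.λ.1 0)))
  →2  λ.(λ.λ.λ.λ.1 0) (λ.(λ.λ.λ.1) (λ.λ.1 0)) 0
  →3  λ.(λ.λ.λ.1 0) 0
  →4  λ.λ.λ.1 0

Answer: DIFFERENT — A ⇓ λ.0, B ⇓ λ.λ.λ.1 0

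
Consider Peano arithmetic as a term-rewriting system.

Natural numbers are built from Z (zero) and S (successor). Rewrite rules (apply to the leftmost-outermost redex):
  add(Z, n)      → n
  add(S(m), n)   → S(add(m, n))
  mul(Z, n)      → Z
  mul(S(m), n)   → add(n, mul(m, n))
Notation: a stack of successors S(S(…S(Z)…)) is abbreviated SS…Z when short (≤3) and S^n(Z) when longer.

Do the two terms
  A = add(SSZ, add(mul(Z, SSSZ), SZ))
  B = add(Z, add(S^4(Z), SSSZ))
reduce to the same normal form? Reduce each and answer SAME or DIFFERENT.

Term A:
  start: add(SSZ, add(mul(Z, SSSZ), SZ))
  step 1: S(add(SZ, add(mul(Z, SSSZ), SZ)))
  step 2: S(S(add(Z, add(mul(Z, SSSZ), SZ))))
  step 3: S(S(add(mul(Z, SSSZ), SZ)))
  step 4: S(S(add(Z, SZ)))
  step 5: SSSZ

Term B:
  start: add(Z, add(S^4(Z), SSSZ))
  step 1: add(S^4(Z), SSSZ)
  step 2: S(add(SSSZ, SSSZ))
  step 3: S(S(add(SSZ, SSSZ)))
  step 4: S(S(S(add(SZ, SSSZ))))
  step 5: S(S(S(S(add(Z, SSSZ)))))
  step 6: S^7(Z)

Answer: DIFFERENT — A ⇓ SSSZ, B ⇓ S^7(Z)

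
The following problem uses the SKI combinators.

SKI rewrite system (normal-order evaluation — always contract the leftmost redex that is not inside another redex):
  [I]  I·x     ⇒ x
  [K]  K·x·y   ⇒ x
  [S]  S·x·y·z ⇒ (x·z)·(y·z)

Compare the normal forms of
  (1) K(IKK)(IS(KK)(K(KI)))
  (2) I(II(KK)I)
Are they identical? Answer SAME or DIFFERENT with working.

Term A:
  start: K(IKK)(IS(KK)(K(KI)))
  →1  IKK
  →2  KK

Term B:
  start: I(II(KK)I)
  →1  II(KK)I
  →2  I(KK)I
  →3  KKI
  →4  K

Answer: DIFFERENT — A ⇓ KK, B ⇓ K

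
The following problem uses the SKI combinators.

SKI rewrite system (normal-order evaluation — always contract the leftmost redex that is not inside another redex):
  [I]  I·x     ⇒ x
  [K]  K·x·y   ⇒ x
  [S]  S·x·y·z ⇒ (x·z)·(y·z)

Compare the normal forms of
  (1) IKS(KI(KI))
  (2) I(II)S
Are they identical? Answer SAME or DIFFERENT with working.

Term A:
  start: IKS(KI(KI))
  →1  KS(KI(KI))
  →2  S

Term B:
  start: I(II)S
  →1  IIS
  →2  IS
  →3  S

Answer: SAME — A ⇓ S, B ⇓ S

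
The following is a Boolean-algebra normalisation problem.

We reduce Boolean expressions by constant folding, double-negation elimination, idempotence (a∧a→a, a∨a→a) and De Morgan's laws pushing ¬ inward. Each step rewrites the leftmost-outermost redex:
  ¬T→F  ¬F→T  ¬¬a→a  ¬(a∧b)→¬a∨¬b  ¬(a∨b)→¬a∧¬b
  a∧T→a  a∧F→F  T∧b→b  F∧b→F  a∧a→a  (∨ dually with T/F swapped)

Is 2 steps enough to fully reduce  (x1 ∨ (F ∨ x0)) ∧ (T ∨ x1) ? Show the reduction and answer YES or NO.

  start: (x1 ∨ (F ∨ x0)) ∧ (T ∨ x1)
  [1] (x1 ∨ x0) ∧ (T ∨ x1)
  [2] (x1 ∨ x0) ∧ T

Answer: NO — after 2 steps the term is (x1 ∨ x0) ∧ T, not yet normal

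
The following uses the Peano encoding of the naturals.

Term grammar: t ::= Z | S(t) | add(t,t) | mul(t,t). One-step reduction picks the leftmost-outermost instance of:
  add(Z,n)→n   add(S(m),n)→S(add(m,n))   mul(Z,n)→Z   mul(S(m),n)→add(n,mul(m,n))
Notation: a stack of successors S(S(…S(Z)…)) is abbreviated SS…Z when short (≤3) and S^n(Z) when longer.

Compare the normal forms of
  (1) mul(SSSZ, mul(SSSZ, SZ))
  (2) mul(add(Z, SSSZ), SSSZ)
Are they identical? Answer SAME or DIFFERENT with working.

Term A:
  start: mul(SSSZ, mul(SSSZ, SZ))
  [1] add(mul(SSSZ, SZ), mul(SSZ, mul(SSSZ, SZ)))
  [2] add(add(SZ, mul(SSZ, SZ)), mul(SSZ, mul(SSSZ, SZ)))
  [3] add(S(add(Z, mul(SSZ, SZ))), mul(SSZ, mul(SSSZ, SZ)))
  [4] S(add(add(Z, mul(SSZ, SZ)), mul(SSZ, mul(SSSZ, SZ))))
  [5] S(add(mul(SSZ, SZ), mul(SSZ, mul(SSSZ, SZ))))
  [6] S(add(add(SZ, mul(SZ, SZ)), mul(SSZ, mul(SSSZ, SZ))))
  [7] S(add(S(add(Z, mul(SZ, SZ))), mul(SSZ, mul(SSSZ, SZ))))
  [8] S(S(add(add(Z, mul(SZ, SZ)), mul(SSZ, mul(SSSZ, SZ)))))
  [9] S(S(add(mul(SZ, SZ), mul(SSZ, mul(SSSZ, SZ)))))
  [10] S(S(add(add(SZ, mul(Z, SZ)), mul(SSZ, mul(SSSZ, SZ)))))
  [11] S(S(add(S(add(Z, mul(Z, SZ))), mul(SSZ, mul(SSSZ, SZ)))))
  [12] S(S(S(add(add(Z, mul(Z, SZ)), mul(SSZ, mul(SSSZ, SZ))))))
  [13] S(S(S(add(mul(Z, SZ), mul(SSZ, mul(SSSZ, SZ))))))
  [14] S(S(S(add(Z, mul(SSZ, mul(SSSZ, SZ))))))
  [15] S(S(S(mul(SSZ, mul(SSSZ, SZ)))))
  [16] S(S(S(add(mul(SSSZ, SZ), mul(SZ, mul(SSSZ, SZ))))))
  [17] S(S(S(add(add(SZ, mul(SSZ, SZ)), mul(SZ, mul(SSSZ, SZ))))))
  [18] S(S(S(add(S(add(Z, mul(SSZ, SZ))), mul(SZ, mul(SSSZ, SZ))))))
  [19] S(S(S(S(add(add(Z, mul(SSZ, SZ)), mul(SZ, mul(SSSZ, SZ)))))))
  [20] S(S(S(S(add(mul(SSZ, SZ), mul(SZ, mul(SSSZ, SZ)))))))
  [21] S(S(S(S(add(add(SZ, mul(SZ, SZ)), mul(SZ, mul(SSSZ, SZ)))))))
  [22] S(S(S(S(add(S(add(Z, mul(SZ, SZ))), mul(SZ, mul(SSSZ, SZ)))))))
  [23] S(S(S(S(S(add(add(Z, mul(SZ, SZ)), mul(SZ, mul(SSSZ, SZ))))))))
  [24] S(S(S(S(S(add(mul(SZ, SZ), mul(SZ, mul(SSSZ, SZ))))))))
  [25] S(S(S(S(S(add(add(SZ, mul(Z, SZ)), mul(SZ, mul(SSSZ, SZ))))))))
  [26] S(S(S(S(S(add(S(add(Z, mul(Z, SZ))), mul(SZ, mul(SSSZ, SZ))))))))
  [27] S(S(S(S(S(S(add(add(Z, mul(Z, SZ)), mul(SZ, mul(SSSZ, SZ)))))))))
  [28] S(S(S(S(S(S(add(mul(Z, SZ), mul(SZ, mul(SSSZ, SZ)))))))))
  [29] S(S(S(S(S(S(add(Z, mul(SZ, mul(SSSZ, SZ)))))))))
  [30] S(S(S(S(S(S(mul(SZ, mul(SSSZ, SZ))))))))
  [31] S(S(S(S(S(S(add(mul(SSSZ, SZ), mul(Z, mul(SSSZ, SZ)))))))))
  [32] S(S(S(S(S(S(add(add(SZ, mul(SSZ, SZ)), mul(Z, mul(SSSZ, SZ)))))))))
  [33] S(S(S(S(S(S(add(S(add(Z, mul(SSZ, SZ))), mul(Z, mul(SSSZ, SZ)))))))))
  [34] S(S(S(S(S(S(S(add(add(Z, mul(SSZ, SZ)), mul(Z, mul(SSSZ, SZ))))))))))
  [35] S(S(S(S(S(S(S(add(mul(SSZ, SZ), mul(Z, mul(SSSZ, SZ))))))))))
  [36] S(S(S(S(S(S(S(add(add(SZ, mul(SZ, SZ)), mul(Z, mul(SSSZ, SZ))))))))))
  [37] S(S(S(S(S(S(S(add(S(add(Z, mul(SZ, SZ))), mul(Z, mul(SSSZ, SZ))))))))))
  [38] S(S(S(S(S(S(S(S(add(add(Z, mul(SZ, SZ)), mul(Z, mul(SSSZ, SZ)))))))))))
  [39] S(S(S(S(S(S(S(S(add(mul(SZ, SZ), mul(Z, mul(SSSZ, SZ)))))))))))
  [40] S(S(S(S(S(S(S(S(add(add(SZ, mul(Z, SZ)), mul(Z, mul(SSSZ, SZ)))))))))))
  [41] S(S(S(S(S(S(S(S(add(S(add(Z, mul(Z, SZ))), mul(Z, mul(SSSZ, SZ)))))))))))
  [42] S(S(S(S(S(S(S(S(S(add(add(Z, mul(Z, SZ)), mul(Z, mul(SSSZ, SZ))))))))))))
  [43] S(S(S(S(S(S(S(S(S(add(mul(Z, SZ), mul(Z, mul(SSSZ, SZ))))))))))))
  [44] S(S(S(S(S(S(S(S(S(add(Z, mul(Z, mul(SSSZ, SZ))))))))))))
  [45] S(S(S(S(S(S(S(S(S(mul(Z, mul(SSSZ, SZ)))))))))))
  [46] S^9(Z)

Term B:
  start: mul(add(Z, SSSZ), SSSZ)
  [1] mul(SSSZ, SSSZ)
  [2] add(SSSZ, mul(SSZ, SSSZ))
  [3] S(add(SSZ, mul(SSZ, SSSZ)))
  [4] S(S(add(SZ, mul(SSZ, SSSZ))))
  [5] S(S(S(add(Z, mul(SSZ, SSSZ)))))
  [6] S(S(S(mul(SSZ, SSSZ))))
  [7] S(S(S(add(SSSZ, mul(SZ, SSSZ)))))
  [8] S(S(S(S(add(SSZ, mul(SZ, SSSZ))))))
  [9] S(S(S(S(S(add(SZ, mul(SZ, SSSZ)))))))
  [10] S(S(S(S(S(S(add(Z, mul(SZ, SSSZ))))))))
  [11] S(S(S(S(S(S(mul(SZ, SSSZ)))))))
  [12] S(S(S(S(S(S(add(SSSZ, mul(Z, SSSZ))))))))
  [13] S(S(S(S(S(S(S(add(SSZ, mul(Z, SSSZ)))))))))
  [14] S(S(S(S(S(S(S(S(add(SZ, mul(Z, SSSZ))))))))))
  [15] S(S(S(S(S(S(S(S(S(add(Z, mul(Z, SSSZ)))))))))))
  [16] S(S(S(S(S(S(S(S(S(mul(Z, SSSZ))))))))))
  [17] S^9(Z)

Answer: SAME — A ⇓ S^9(Z), B ⇓ S^9(Z)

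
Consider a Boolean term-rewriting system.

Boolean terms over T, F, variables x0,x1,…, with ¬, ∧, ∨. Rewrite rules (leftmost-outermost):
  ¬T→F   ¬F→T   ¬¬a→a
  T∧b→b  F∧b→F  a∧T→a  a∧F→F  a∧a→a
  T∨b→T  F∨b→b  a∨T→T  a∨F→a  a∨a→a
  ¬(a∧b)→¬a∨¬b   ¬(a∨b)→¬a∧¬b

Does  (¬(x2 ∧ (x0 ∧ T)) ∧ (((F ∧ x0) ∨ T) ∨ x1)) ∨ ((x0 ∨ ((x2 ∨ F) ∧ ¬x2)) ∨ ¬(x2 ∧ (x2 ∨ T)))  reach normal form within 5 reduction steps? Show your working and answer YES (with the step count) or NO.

Answer: NO — after 5 steps the term is ((¬x2 ∨ ¬x0) ∧ (T ∨ x1)) ∨ ((x0 ∨ ((x2 ∨ F) ∧ ¬x2)) ∨ ¬(x2 ∧ (x2 ∨ T))), not yet normal

Working:
  start: (¬(x2 ∧ (x0 ∧ T)) ∧ (((F ∧ x0) ∨ T) ∨ x1)) ∨ ((x0 ∨ ((x2 ∨ F) ∧ ¬x2)) ∨ ¬(x2 ∧ (x2 ∨ T)))
  step 1: ((¬x2 ∨ ¬(x0 ∧ T)) ∧ (((F ∧ x0) ∨ T) ∨ x1)) ∨ ((x0 ∨ ((x2 ∨ F) ∧ ¬x2)) ∨ ¬(x2 ∧ (x2 ∨ T)))
  step 2: ((¬x2 ∨ (¬x0 ∨ ¬T)) ∧ (((F ∧ x0) ∨ T) ∨ x1)) ∨ ((x0 ∨ ((x2 ∨ F) ∧ ¬x2)) ∨ ¬(x2 ∧ (x2 ∨ T)))
  step 3: ((¬x2 ∨ (¬x0 ∨ F)) ∧ (((F ∧ x0) ∨ T) ∨ x1)) ∨ ((x0 ∨ ((x2 ∨ F) ∧ ¬x2)) ∨ ¬(x2 ∧ (x2 ∨ T)))
  step 4: ((¬x2 ∨ ¬x0) ∧ (((F ∧ x0) ∨ T) ∨ x1)) ∨ ((x0 ∨ ((x2 ∨ F) ∧ ¬x2)) ∨ ¬(x2 ∧ (x2 ∨ T)))
  step 5: ((¬x2 ∨ ¬x0) ∧ (T ∨ x1)) ∨ ((x0 ∨ ((x2 ∨ F) ∧ ¬x2)) ∨ ¬(x2 ∧ (x2 ∨ T)))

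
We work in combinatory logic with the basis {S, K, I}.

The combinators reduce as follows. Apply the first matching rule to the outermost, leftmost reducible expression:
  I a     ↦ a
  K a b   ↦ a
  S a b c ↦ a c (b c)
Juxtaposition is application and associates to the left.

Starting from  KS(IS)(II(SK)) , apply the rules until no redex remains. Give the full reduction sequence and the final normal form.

Answer: normal form = S(SK)  (in 3 steps)

Working:
  start: KS(IS)(II(SK))
  →1  S(II(SK))
  →2  S(I(SK))
  →3  S(SK)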